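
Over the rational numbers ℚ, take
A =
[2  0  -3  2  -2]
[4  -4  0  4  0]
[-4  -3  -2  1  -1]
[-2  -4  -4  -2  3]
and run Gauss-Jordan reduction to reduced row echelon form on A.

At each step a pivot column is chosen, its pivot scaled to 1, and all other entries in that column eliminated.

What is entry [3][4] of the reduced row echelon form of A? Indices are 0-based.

M[3][4] = -133/130

pivot(0,0)=2: scale R0 → (1, 0, -3/2, 1, -1)
  clear (1,0): R1 −= (4)R0 → (0, -4, 6, 0, 4)
  clear (2,0): R2 −= (-4)R0 → (0, -3, -8, 5, -5)
  clear (3,0): R3 −= (-2)R0 → (0, -4, -7, 0, 1)
pivot(1,1)=-4: scale R1 → (0, 1, -3/2, 0, -1)
  clear (2,1): R2 −= (-3)R1 → (0, 0, -25/2, 5, -8)
  clear (3,1): R3 −= (-4)R1 → (0, 0, -13, 0, -3)
pivot(2,2)=-25/2: scale R2 → (0, 0, 1, -2/5, 16/25)
  clear (0,2): R0 −= (-3/2)R2 → (1, 0, 0, 2/5, -1/25)
  clear (1,2): R1 −= (-3/2)R2 → (0, 1, 0, -3/5, -1/25)
  clear (3,2): R3 −= (-13)R2 → (0, 0, 0, -26/5, 133/25)
pivot(3,3)=-26/5: scale R3 → (0, 0, 0, 1, -133/130)
  clear (0,3): R0 −= (2/5)R3 → (1, 0, 0, 0, 24/65)
  clear (1,3): R1 −= (-3/5)R3 → (0, 1, 0, 0, -17/26)
  clear (2,3): R2 −= (-2/5)R3 → (0, 0, 1, 0, 3/13)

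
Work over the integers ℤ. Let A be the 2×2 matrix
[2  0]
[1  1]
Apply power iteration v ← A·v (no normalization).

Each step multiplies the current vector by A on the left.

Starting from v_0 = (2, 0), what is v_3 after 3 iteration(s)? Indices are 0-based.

v_0 = (2, 0).
v_1 = A·v_0 = (4, 2).
v_2 = A·v_1 = (8, 6).
v_3 = A·v_2 = (16, 14).

v_3 = (16, 14)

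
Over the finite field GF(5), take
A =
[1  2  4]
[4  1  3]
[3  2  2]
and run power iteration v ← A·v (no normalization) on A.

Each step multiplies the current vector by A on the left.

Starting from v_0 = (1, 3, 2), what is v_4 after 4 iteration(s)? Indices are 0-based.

v_0 = (1, 3, 2).
v_1 = A·v_0 = (0, 3, 3).
v_2 = A·v_1 = (3, 2, 2).
v_3 = A·v_2 = (0, 0, 2).
v_4 = A·v_3 = (3, 1, 4).

v_4 = (3, 1, 4)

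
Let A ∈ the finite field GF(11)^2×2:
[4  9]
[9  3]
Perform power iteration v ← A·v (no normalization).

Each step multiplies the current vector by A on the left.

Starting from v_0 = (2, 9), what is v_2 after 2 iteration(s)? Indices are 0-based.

v_2 = (2, 1)

v_0 = (2, 9).
v_1 = A·v_0 = (1, 1).
v_2 = A·v_1 = (2, 1).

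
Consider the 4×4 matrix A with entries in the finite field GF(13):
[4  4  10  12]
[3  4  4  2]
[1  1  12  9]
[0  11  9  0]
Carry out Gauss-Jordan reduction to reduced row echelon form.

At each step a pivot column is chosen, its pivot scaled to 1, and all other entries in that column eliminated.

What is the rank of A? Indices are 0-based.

rank = 4

step 1: normalize row 0 (÷4) = (1, 1, 9, 3)
  row 1: subtract 3×row0 = (0, 1, 3, 6)
  row 2: subtract 1×row0 = (0, 0, 3, 6)
step 2: normalize row 1 (÷1) = (0, 1, 3, 6)
  row 0: subtract 1×row1 = (1, 0, 6, 10)
  row 3: subtract 11×row1 = (0, 0, 2, 12)
step 3: normalize row 2 (÷3) = (0, 0, 1, 2)
  row 0: subtract 6×row2 = (1, 0, 0, 11)
  row 1: subtract 3×row2 = (0, 1, 0, 0)
  row 3: subtract 2×row2 = (0, 0, 0, 8)
step 4: normalize row 3 (÷8) = (0, 0, 0, 1)
  row 0: subtract 11×row3 = (1, 0, 0, 0)
  row 2: subtract 2×row3 = (0, 0, 1, 0)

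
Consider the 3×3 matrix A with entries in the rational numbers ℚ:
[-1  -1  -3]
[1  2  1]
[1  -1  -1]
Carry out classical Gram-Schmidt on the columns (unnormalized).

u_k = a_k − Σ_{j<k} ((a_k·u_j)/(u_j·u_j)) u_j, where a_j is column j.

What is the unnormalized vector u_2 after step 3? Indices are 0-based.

Step 1: u_0 = a_0 = (-1, 1, 1).
Step 2: u_1 = a_1 − (2/3)·u_0 = (-1/3, 4/3, -5/3).
Step 3: u_2 = a_2 − (1)·u_0 − (6/7)·u_1 = (-12/7, -8/7, -4/7).

u_2 = (-12/7, -8/7, -4/7)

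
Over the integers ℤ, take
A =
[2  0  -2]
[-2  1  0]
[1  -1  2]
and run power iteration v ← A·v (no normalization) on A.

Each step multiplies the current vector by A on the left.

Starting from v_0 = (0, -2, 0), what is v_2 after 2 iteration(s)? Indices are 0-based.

v_2 = (-4, -2, 6)

v_0 = (0, -2, 0).
v_1 = A·v_0 = (0, -2, 2).
v_2 = A·v_1 = (-4, -2, 6).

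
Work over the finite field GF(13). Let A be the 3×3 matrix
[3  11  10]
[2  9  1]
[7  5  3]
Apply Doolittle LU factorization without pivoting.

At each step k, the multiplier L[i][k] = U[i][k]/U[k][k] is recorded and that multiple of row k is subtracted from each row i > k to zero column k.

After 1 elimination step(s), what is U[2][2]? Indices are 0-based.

U[2][2] = 10

k=0: U[0][0]=3
  eliminate (1,0): mult=5, new row 1: (0, 6, 3); set L[1][0]=5
  eliminate (2,0): mult=11, new row 2: (0, 1, 10); set L[2][0]=11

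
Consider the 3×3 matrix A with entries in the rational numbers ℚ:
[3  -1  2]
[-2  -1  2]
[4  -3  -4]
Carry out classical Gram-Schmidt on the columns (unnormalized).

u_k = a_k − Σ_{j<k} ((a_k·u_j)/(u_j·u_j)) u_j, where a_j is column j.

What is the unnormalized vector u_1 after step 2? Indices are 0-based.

Step 1: u_0 = a_0 = (3, -2, 4).
Step 2: u_1 = a_1 − (-13/29)·u_0 = (10/29, -55/29, -35/29).

u_1 = (10/29, -55/29, -35/29)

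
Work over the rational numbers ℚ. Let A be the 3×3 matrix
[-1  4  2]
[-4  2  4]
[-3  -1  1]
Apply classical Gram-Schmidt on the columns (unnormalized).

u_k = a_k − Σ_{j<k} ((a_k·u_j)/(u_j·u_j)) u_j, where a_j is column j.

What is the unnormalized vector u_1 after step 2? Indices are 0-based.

Step 1: u_0 = a_0 = (-1, -4, -3).
Step 2: u_1 = a_1 − (-9/26)·u_0 = (95/26, 8/13, -53/26).

u_1 = (95/26, 8/13, -53/26)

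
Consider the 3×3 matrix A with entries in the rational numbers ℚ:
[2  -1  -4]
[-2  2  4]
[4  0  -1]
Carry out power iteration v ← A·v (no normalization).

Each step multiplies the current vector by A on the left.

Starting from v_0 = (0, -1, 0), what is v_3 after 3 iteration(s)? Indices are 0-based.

v_3 = (-2, -4, 12)

v_0 = (0, -1, 0).
v_1 = A·v_0 = (1, -2, 0).
v_2 = A·v_1 = (4, -6, 4).
v_3 = A·v_2 = (-2, -4, 12).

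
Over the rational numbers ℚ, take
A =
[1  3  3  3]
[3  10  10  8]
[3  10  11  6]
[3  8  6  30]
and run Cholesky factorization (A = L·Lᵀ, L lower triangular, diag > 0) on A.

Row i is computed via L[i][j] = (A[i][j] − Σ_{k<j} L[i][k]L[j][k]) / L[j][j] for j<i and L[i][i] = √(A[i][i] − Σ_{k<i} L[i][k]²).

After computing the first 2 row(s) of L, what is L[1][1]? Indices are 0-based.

Step 1: L[0][0] = √(1) = 1.
  L[1][0] = (3) / L[0][0] = 3.
Step 2: L[1][1] = √(1) = 1.

L[1][1] = 1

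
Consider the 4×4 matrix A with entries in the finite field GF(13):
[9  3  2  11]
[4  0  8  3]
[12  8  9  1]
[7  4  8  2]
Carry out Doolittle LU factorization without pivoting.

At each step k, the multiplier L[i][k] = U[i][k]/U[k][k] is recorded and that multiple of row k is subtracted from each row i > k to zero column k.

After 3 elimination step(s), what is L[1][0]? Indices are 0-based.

L[1][0] = 12

[col 0] pivot 9
  R1 -= 12*R0 → (0, 3, 10, 1)  (L[1][0] := 12)
  R2 -= 10*R0 → (0, 4, 2, 8)  (L[2][0] := 10)
  R3 -= 8*R0 → (0, 6, 5, 5)  (L[3][0] := 8)
[col 1] pivot 3
  R2 -= 10*R1 → (0, 0, 6, 11)  (L[2][1] := 10)
  R3 -= 2*R1 → (0, 0, 11, 3)  (L[3][1] := 2)
[col 2] pivot 6
  R3 -= 4*R2 → (0, 0, 0, 11)  (L[3][2] := 4)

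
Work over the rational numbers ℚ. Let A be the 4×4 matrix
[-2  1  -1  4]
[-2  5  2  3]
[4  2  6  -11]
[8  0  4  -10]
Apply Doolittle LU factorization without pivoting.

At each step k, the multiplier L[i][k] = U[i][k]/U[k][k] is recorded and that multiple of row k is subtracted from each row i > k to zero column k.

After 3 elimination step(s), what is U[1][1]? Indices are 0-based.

U[1][1] = 4

Step 1: pivot at (0,0) is -2.
  row1 ← row1 − (1)·row0  ⇒  L[1][0]=1, U row1=(0, 4, 3, -1)
  row2 ← row2 − (-2)·row0  ⇒  L[2][0]=-2, U row2=(0, 4, 4, -3)
  row3 ← row3 − (-4)·row0  ⇒  L[3][0]=-4, U row3=(0, 4, 0, 6)
Step 2: pivot at (1,1) is 4.
  row2 ← row2 − (1)·row1  ⇒  L[2][1]=1, U row2=(0, 0, 1, -2)
  row3 ← row3 − (1)·row1  ⇒  L[3][1]=1, U row3=(0, 0, -3, 7)
Step 3: pivot at (2,2) is 1.
  row3 ← row3 − (-3)·row2  ⇒  L[3][2]=-3, U row3=(0, 0, 0, 1)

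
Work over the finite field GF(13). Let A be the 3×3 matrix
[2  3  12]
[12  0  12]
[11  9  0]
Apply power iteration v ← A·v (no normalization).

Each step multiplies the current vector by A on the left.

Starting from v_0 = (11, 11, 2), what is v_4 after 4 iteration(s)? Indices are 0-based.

v_4 = (6, 11, 1)

v_0 = (11, 11, 2).
v_1 = A·v_0 = (1, 0, 12).
v_2 = A·v_1 = (3, 0, 11).
v_3 = A·v_2 = (8, 12, 7).
v_4 = A·v_3 = (6, 11, 1).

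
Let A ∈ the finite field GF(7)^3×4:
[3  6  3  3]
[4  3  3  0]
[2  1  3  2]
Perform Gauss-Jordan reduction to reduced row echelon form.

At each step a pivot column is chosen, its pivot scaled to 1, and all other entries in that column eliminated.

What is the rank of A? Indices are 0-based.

pivot(0,0)=3: scale R0 → (1, 2, 1, 1)
  clear (1,0): R1 −= (4)R0 → (0, 2, 6, 3)
  clear (2,0): R2 −= (2)R0 → (0, 4, 1, 0)
pivot(1,1)=2: scale R1 → (0, 1, 3, 5)
  clear (0,1): R0 −= (2)R1 → (1, 0, 2, 5)
  clear (2,1): R2 −= (4)R1 → (0, 0, 3, 1)
pivot(2,2)=3: scale R2 → (0, 0, 1, 5)
  clear (0,2): R0 −= (2)R2 → (1, 0, 0, 2)
  clear (1,2): R1 −= (3)R2 → (0, 1, 0, 4)

rank = 3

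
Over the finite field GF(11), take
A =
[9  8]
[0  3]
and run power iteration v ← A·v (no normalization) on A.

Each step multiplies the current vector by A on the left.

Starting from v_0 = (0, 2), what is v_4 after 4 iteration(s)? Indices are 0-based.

v_4 = (10, 8)

v_0 = (0, 2).
v_1 = A·v_0 = (5, 6).
v_2 = A·v_1 = (5, 7).
v_3 = A·v_2 = (2, 10).
v_4 = A·v_3 = (10, 8).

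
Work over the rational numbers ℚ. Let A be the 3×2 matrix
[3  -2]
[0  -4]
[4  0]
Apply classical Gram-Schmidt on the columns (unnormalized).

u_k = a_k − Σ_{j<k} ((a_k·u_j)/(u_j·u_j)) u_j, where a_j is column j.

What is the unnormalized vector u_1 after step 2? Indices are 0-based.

Step 1: u_0 = a_0 = (3, 0, 4).
Step 2: u_1 = a_1 − (-6/25)·u_0 = (-32/25, -4, 24/25).

u_1 = (-32/25, -4, 24/25)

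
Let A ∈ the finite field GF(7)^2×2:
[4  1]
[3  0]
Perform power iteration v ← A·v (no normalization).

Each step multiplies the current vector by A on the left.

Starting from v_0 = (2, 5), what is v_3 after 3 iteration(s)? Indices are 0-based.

v_0 = (2, 5).
v_1 = A·v_0 = (6, 6).
v_2 = A·v_1 = (2, 4).
v_3 = A·v_2 = (5, 6).

v_3 = (5, 6)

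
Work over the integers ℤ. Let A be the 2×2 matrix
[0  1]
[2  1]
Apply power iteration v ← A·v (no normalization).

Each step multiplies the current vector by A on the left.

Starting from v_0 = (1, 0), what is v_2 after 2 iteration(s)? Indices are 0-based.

v_0 = (1, 0).
v_1 = A·v_0 = (0, 2).
v_2 = A·v_1 = (2, 2).

v_2 = (2, 2)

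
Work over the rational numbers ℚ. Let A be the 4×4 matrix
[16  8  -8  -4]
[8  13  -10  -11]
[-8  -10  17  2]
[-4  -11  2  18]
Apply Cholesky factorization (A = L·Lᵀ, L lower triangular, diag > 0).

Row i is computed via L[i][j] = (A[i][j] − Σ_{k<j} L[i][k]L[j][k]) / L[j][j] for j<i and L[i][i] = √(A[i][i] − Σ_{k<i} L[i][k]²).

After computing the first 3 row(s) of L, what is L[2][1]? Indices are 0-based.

Step 1: L[0][0] = √(16) = 4.
  L[1][0] = (8) / L[0][0] = 2.
Step 2: L[1][1] = √(9) = 3.
  L[2][0] = (-8) / L[0][0] = -2.
  L[2][1] = (-6) / L[1][1] = -2.
Step 3: L[2][2] = √(9) = 3.

L[2][1] = -2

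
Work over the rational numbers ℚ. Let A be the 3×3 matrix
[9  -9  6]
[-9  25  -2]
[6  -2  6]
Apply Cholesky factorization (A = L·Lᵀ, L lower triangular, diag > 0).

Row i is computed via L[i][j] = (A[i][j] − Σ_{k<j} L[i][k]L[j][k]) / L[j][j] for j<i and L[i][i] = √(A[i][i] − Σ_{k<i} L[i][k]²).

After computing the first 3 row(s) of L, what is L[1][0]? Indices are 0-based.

Step 1: L[0][0] = √(9) = 3.
  L[1][0] = (-9) / L[0][0] = -3.
Step 2: L[1][1] = √(16) = 4.
  L[2][0] = (6) / L[0][0] = 2.
  L[2][1] = (4) / L[1][1] = 1.
Step 3: L[2][2] = √(1) = 1.

L[1][0] = -3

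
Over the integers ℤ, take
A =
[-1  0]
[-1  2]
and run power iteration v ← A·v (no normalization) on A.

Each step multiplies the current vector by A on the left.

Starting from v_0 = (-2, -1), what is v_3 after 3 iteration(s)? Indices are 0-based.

v_0 = (-2, -1).
v_1 = A·v_0 = (2, 0).
v_2 = A·v_1 = (-2, -2).
v_3 = A·v_2 = (2, -2).

v_3 = (2, -2)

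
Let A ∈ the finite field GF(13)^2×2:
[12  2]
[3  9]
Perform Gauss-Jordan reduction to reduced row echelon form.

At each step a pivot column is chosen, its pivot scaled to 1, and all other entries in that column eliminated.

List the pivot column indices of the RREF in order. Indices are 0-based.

[1] R0 /= 12  ⇒  (1, 11)
     R1 -= 3·R0  ⇒  (0, 2)
[2] R1 /= 2  ⇒  (0, 1)
     R0 -= 11·R1  ⇒  (1, 0)

pivot columns: 0, 1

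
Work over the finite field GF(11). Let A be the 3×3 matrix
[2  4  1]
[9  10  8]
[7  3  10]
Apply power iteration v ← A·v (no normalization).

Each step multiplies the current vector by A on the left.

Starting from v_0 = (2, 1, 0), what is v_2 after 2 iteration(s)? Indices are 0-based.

v_2 = (2, 4, 2)

v_0 = (2, 1, 0).
v_1 = A·v_0 = (8, 6, 6).
v_2 = A·v_1 = (2, 4, 2).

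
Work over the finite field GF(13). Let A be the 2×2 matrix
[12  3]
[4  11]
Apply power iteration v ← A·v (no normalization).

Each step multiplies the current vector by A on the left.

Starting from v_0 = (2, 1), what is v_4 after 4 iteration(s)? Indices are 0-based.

v_4 = (7, 6)

v_0 = (2, 1).
v_1 = A·v_0 = (1, 6).
v_2 = A·v_1 = (4, 5).
v_3 = A·v_2 = (11, 6).
v_4 = A·v_3 = (7, 6).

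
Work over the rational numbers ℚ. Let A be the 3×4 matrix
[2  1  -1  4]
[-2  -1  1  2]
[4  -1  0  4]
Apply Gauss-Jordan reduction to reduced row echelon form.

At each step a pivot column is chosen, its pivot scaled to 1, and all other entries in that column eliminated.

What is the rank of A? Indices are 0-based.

rank = 3

[1] R0 /= 2  ⇒  (1, 1/2, -1/2, 2)
     R1 -= -2·R0  ⇒  (0, 0, 0, 6)
     R2 -= 4·R0  ⇒  (0, -3, 2, -4)
[2] R1 <-> R2
[2] R1 /= -3  ⇒  (0, 1, -2/3, 4/3)
     R0 -= 1/2·R1  ⇒  (1, 0, -1/6, 4/3)
column 2 empty below row 2
[3] R2 /= 6  ⇒  (0, 0, 0, 1)
     R0 -= 4/3·R2  ⇒  (1, 0, -1/6, 0)
     R1 -= 4/3·R2  ⇒  (0, 1, -2/3, 0)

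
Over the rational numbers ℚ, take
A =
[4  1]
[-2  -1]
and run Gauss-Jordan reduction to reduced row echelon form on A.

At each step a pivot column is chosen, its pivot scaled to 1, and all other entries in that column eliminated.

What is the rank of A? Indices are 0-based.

step 1: normalize row 0 (÷4) = (1, 1/4)
  row 1: subtract -2×row0 = (0, -1/2)
step 2: normalize row 1 (÷-1/2) = (0, 1)
  row 0: subtract 1/4×row1 = (1, 0)

rank = 2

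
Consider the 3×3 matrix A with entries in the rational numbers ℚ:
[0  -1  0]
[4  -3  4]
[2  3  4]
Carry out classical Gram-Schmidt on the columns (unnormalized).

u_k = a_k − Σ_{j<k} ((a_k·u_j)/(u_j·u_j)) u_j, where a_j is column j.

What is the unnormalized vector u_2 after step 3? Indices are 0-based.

u_2 = (18/43, -2/43, 4/43)

Step 1: u_0 = a_0 = (0, 4, 2).
Step 2: u_1 = a_1 − (-3/10)·u_0 = (-1, -9/5, 18/5).
Step 3: u_2 = a_2 − (6/5)·u_0 − (18/43)·u_1 = (18/43, -2/43, 4/43).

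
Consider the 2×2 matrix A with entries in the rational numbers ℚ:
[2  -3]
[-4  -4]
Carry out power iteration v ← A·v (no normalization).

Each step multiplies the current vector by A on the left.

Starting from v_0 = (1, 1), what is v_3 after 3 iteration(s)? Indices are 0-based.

v_3 = (-64, -232)

v_0 = (1, 1).
v_1 = A·v_0 = (-1, -8).
v_2 = A·v_1 = (22, 36).
v_3 = A·v_2 = (-64, -232).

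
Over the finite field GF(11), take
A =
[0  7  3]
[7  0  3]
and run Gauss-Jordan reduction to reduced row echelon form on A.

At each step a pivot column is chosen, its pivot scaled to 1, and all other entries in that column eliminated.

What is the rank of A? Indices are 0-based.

pivot(0,0): swap R0↔R1
pivot(0,0)=7: scale R0 → (1, 0, 2)
pivot(1,1)=7: scale R1 → (0, 1, 2)

rank = 2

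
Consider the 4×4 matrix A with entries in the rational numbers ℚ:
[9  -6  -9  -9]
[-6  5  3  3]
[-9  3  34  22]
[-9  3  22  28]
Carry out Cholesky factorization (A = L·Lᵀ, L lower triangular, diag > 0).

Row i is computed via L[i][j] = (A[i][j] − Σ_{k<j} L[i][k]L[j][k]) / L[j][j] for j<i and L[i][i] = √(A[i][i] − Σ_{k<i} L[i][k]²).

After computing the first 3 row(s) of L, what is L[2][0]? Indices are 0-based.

Step 1: L[0][0] = √(9) = 3.
  L[1][0] = (-6) / L[0][0] = -2.
Step 2: L[1][1] = √(1) = 1.
  L[2][0] = (-9) / L[0][0] = -3.
  L[2][1] = (-3) / L[1][1] = -3.
Step 3: L[2][2] = √(16) = 4.

L[2][0] = -3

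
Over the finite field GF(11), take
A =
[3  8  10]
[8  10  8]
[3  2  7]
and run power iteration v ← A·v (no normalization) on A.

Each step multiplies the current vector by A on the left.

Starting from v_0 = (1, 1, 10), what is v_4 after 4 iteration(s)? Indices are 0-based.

v_0 = (1, 1, 10).
v_1 = A·v_0 = (1, 10, 9).
v_2 = A·v_1 = (8, 4, 9).
v_3 = A·v_2 = (3, 0, 7).
v_4 = A·v_3 = (2, 3, 3).

v_4 = (2, 3, 3)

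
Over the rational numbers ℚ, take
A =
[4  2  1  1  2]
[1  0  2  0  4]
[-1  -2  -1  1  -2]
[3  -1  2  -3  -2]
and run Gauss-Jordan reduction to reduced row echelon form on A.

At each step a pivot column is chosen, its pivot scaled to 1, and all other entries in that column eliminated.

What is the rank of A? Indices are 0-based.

rank = 4

step 1: normalize row 0 (÷4) = (1, 1/2, 1/4, 1/4, 1/2)
  row 1: subtract 1×row0 = (0, -1/2, 7/4, -1/4, 7/2)
  row 2: subtract -1×row0 = (0, -3/2, -3/4, 5/4, -3/2)
  row 3: subtract 3×row0 = (0, -5/2, 5/4, -15/4, -7/2)
step 2: normalize row 1 (÷-1/2) = (0, 1, -7/2, 1/2, -7)
  row 0: subtract 1/2×row1 = (1, 0, 2, 0, 4)
  row 2: subtract -3/2×row1 = (0, 0, -6, 2, -12)
  row 3: subtract -5/2×row1 = (0, 0, -15/2, -5/2, -21)
step 3: normalize row 2 (÷-6) = (0, 0, 1, -1/3, 2)
  row 0: subtract 2×row2 = (1, 0, 0, 2/3, 0)
  row 1: subtract -7/2×row2 = (0, 1, 0, -2/3, 0)
  row 3: subtract -15/2×row2 = (0, 0, 0, -5, -6)
step 4: normalize row 3 (÷-5) = (0, 0, 0, 1, 6/5)
  row 0: subtract 2/3×row3 = (1, 0, 0, 0, -4/5)
  row 1: subtract -2/3×row3 = (0, 1, 0, 0, 4/5)
  row 2: subtract -1/3×row3 = (0, 0, 1, 0, 12/5)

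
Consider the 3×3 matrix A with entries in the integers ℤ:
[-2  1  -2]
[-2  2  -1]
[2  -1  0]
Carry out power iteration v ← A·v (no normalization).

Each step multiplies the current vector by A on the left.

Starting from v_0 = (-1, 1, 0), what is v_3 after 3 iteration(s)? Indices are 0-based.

v_0 = (-1, 1, 0).
v_1 = A·v_0 = (3, 4, -3).
v_2 = A·v_1 = (4, 5, 2).
v_3 = A·v_2 = (-7, 0, 3).

v_3 = (-7, 0, 3)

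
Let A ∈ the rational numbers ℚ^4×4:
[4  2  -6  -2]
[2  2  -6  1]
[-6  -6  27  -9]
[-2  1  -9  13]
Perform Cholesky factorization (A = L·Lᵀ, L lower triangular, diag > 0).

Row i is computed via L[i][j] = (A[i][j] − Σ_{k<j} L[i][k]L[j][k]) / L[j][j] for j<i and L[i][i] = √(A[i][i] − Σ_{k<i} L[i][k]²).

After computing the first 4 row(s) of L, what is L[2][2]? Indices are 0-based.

L[2][2] = 3

Step 1: L[0][0] = √(4) = 2.
  L[1][0] = (2) / L[0][0] = 1.
Step 2: L[1][1] = √(1) = 1.
  L[2][0] = (-6) / L[0][0] = -3.
  L[2][1] = (-3) / L[1][1] = -3.
Step 3: L[2][2] = √(9) = 3.
  L[3][0] = (-2) / L[0][0] = -1.
  L[3][1] = (2) / L[1][1] = 2.
  L[3][2] = (-6) / L[2][2] = -2.
Step 4: L[3][3] = √(4) = 2.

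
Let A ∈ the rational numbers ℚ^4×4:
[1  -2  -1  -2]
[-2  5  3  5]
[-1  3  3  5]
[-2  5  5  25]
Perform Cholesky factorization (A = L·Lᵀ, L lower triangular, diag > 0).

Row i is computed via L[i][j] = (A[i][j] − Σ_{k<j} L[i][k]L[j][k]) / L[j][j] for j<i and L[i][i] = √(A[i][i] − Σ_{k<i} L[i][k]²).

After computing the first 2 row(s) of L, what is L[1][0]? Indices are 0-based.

L[1][0] = -2

Step 1: L[0][0] = √(1) = 1.
  L[1][0] = (-2) / L[0][0] = -2.
Step 2: L[1][1] = √(1) = 1.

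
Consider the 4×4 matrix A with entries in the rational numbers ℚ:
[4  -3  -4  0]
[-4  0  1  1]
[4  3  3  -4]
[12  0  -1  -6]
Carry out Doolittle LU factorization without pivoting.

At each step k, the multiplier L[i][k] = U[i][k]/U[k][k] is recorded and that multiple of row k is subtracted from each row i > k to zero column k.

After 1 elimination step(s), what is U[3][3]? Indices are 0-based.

U[3][3] = -6

k=0: U[0][0]=4
  eliminate (1,0): mult=-1, new row 1: (0, -3, -3, 1); set L[1][0]=-1
  eliminate (2,0): mult=1, new row 2: (0, 6, 7, -4); set L[2][0]=1
  eliminate (3,0): mult=3, new row 3: (0, 9, 11, -6); set L[3][0]=3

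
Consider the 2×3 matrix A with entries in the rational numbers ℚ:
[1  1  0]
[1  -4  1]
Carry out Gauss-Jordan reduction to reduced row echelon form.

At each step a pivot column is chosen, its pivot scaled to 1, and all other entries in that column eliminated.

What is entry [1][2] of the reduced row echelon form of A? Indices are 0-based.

step 1: normalize row 0 (÷1) = (1, 1, 0)
  row 1: subtract 1×row0 = (0, -5, 1)
step 2: normalize row 1 (÷-5) = (0, 1, -1/5)
  row 0: subtract 1×row1 = (1, 0, 1/5)

M[1][2] = -1/5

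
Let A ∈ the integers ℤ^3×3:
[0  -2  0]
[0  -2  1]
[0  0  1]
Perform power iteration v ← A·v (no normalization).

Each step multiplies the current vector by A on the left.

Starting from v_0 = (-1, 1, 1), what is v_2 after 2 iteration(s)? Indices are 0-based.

v_2 = (2, 3, 1)

v_0 = (-1, 1, 1).
v_1 = A·v_0 = (-2, -1, 1).
v_2 = A·v_1 = (2, 3, 1).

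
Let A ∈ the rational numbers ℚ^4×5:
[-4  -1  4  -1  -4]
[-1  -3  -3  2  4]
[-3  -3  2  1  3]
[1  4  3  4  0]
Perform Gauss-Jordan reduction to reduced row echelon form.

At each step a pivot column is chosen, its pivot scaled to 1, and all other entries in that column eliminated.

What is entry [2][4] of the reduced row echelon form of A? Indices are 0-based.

M[2][4] = 149/169

step 1: normalize row 0 (÷-4) = (1, 1/4, -1, 1/4, 1)
  row 1: subtract -1×row0 = (0, -11/4, -4, 9/4, 5)
  row 2: subtract -3×row0 = (0, -9/4, -1, 7/4, 6)
  row 3: subtract 1×row0 = (0, 15/4, 4, 15/4, -1)
step 2: normalize row 1 (÷-11/4) = (0, 1, 16/11, -9/11, -20/11)
  row 0: subtract 1/4×row1 = (1, 0, -15/11, 5/11, 16/11)
  row 2: subtract -9/4×row1 = (0, 0, 25/11, -1/11, 21/11)
  row 3: subtract 15/4×row1 = (0, 0, -16/11, 75/11, 64/11)
step 3: normalize row 2 (÷25/11) = (0, 0, 1, -1/25, 21/25)
  row 0: subtract -15/11×row2 = (1, 0, 0, 2/5, 13/5)
  row 1: subtract 16/11×row2 = (0, 1, 0, -19/25, -76/25)
  row 3: subtract -16/11×row2 = (0, 0, 0, 169/25, 176/25)
step 4: normalize row 3 (÷169/25) = (0, 0, 0, 1, 176/169)
  row 0: subtract 2/5×row3 = (1, 0, 0, 0, 369/169)
  row 1: subtract -19/25×row3 = (0, 1, 0, 0, -380/169)
  row 2: subtract -1/25×row3 = (0, 0, 1, 0, 149/169)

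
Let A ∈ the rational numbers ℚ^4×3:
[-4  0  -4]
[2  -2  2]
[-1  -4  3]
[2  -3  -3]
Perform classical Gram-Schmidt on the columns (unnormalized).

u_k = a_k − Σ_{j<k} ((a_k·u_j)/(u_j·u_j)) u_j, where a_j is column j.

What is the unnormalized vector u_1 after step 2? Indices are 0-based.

Step 1: u_0 = a_0 = (-4, 2, -1, 2).
Step 2: u_1 = a_1 − (-6/25)·u_0 = (-24/25, -38/25, -106/25, -63/25).

u_1 = (-24/25, -38/25, -106/25, -63/25)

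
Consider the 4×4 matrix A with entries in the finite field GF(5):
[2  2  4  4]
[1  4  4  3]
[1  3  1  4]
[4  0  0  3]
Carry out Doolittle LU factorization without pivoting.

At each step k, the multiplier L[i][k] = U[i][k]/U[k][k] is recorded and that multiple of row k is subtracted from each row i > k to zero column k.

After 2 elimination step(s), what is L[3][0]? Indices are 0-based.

Step 1: pivot at (0,0) is 2.
  row1 ← row1 − (3)·row0  ⇒  L[1][0]=3, U row1=(0, 3, 2, 1)
  row2 ← row2 − (3)·row0  ⇒  L[2][0]=3, U row2=(0, 2, 4, 2)
  row3 ← row3 − (2)·row0  ⇒  L[3][0]=2, U row3=(0, 1, 2, 0)
Step 2: pivot at (1,1) is 3.
  row2 ← row2 − (4)·row1  ⇒  L[2][1]=4, U row2=(0, 0, 1, 3)
  row3 ← row3 − (2)·row1  ⇒  L[3][1]=2, U row3=(0, 0, 3, 3)

L[3][0] = 2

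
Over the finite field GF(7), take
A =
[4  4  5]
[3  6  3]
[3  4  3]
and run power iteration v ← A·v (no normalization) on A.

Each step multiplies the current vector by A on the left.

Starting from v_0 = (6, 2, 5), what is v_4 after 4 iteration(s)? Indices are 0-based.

v_0 = (6, 2, 5).
v_1 = A·v_0 = (1, 3, 6).
v_2 = A·v_1 = (4, 4, 5).
v_3 = A·v_2 = (1, 2, 1).
v_4 = A·v_3 = (3, 4, 0).

v_4 = (3, 4, 0)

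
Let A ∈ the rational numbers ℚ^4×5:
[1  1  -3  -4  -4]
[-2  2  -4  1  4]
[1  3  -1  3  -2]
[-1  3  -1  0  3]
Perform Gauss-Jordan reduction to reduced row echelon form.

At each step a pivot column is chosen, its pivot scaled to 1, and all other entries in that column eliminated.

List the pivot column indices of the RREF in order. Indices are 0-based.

pivot columns: 0, 1, 2, 3

[1] R0 /= 1  ⇒  (1, 1, -3, -4, -4)
     R1 -= -2·R0  ⇒  (0, 4, -10, -7, -4)
     R2 -= 1·R0  ⇒  (0, 2, 2, 7, 2)
     R3 -= -1·R0  ⇒  (0, 4, -4, -4, -1)
[2] R1 /= 4  ⇒  (0, 1, -5/2, -7/4, -1)
     R0 -= 1·R1  ⇒  (1, 0, -1/2, -9/4, -3)
     R2 -= 2·R1  ⇒  (0, 0, 7, 21/2, 4)
     R3 -= 4·R1  ⇒  (0, 0, 6, 3, 3)
[3] R2 /= 7  ⇒  (0, 0, 1, 3/2, 4/7)
     R0 -= -1/2·R2  ⇒  (1, 0, 0, -3/2, -19/7)
     R1 -= -5/2·R2  ⇒  (0, 1, 0, 2, 3/7)
     R3 -= 6·R2  ⇒  (0, 0, 0, -6, -3/7)
[4] R3 /= -6  ⇒  (0, 0, 0, 1, 1/14)
     R0 -= -3/2·R3  ⇒  (1, 0, 0, 0, -73/28)
     R1 -= 2·R3  ⇒  (0, 1, 0, 0, 2/7)
     R2 -= 3/2·R3  ⇒  (0, 0, 1, 0, 13/28)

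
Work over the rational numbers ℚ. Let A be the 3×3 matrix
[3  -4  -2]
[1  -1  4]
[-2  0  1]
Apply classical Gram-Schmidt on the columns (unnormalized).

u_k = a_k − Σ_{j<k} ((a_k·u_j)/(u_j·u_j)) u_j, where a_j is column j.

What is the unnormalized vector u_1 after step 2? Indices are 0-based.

Step 1: u_0 = a_0 = (3, 1, -2).
Step 2: u_1 = a_1 − (-13/14)·u_0 = (-17/14, -1/14, -13/7).

u_1 = (-17/14, -1/14, -13/7)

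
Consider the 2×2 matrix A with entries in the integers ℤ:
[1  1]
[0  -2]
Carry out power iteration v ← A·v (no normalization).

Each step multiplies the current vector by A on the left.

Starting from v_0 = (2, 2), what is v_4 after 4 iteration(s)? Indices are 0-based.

v_4 = (-8, 32)

v_0 = (2, 2).
v_1 = A·v_0 = (4, -4).
v_2 = A·v_1 = (0, 8).
v_3 = A·v_2 = (8, -16).
v_4 = A·v_3 = (-8, 32).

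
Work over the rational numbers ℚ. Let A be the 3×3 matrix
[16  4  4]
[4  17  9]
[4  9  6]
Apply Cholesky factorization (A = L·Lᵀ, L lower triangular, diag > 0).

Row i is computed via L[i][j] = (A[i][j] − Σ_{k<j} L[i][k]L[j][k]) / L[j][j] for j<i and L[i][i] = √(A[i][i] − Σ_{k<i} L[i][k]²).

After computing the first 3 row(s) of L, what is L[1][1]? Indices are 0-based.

L[1][1] = 4

Step 1: L[0][0] = √(16) = 4.
  L[1][0] = (4) / L[0][0] = 1.
Step 2: L[1][1] = √(16) = 4.
  L[2][0] = (4) / L[0][0] = 1.
  L[2][1] = (8) / L[1][1] = 2.
Step 3: L[2][2] = √(1) = 1.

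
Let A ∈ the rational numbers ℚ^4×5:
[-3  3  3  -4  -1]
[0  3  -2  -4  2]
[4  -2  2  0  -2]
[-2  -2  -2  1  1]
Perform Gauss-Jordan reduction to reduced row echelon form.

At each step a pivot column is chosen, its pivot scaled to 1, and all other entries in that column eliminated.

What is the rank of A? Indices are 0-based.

rank = 4

pivot(0,0)=-3: scale R0 → (1, -1, -1, 4/3, 1/3)
  clear (2,0): R2 −= (4)R0 → (0, 2, 6, -16/3, -10/3)
  clear (3,0): R3 −= (-2)R0 → (0, -4, -4, 11/3, 5/3)
pivot(1,1)=3: scale R1 → (0, 1, -2/3, -4/3, 2/3)
  clear (0,1): R0 −= (-1)R1 → (1, 0, -5/3, 0, 1)
  clear (2,1): R2 −= (2)R1 → (0, 0, 22/3, -8/3, -14/3)
  clear (3,1): R3 −= (-4)R1 → (0, 0, -20/3, -5/3, 13/3)
pivot(2,2)=22/3: scale R2 → (0, 0, 1, -4/11, -7/11)
  clear (0,2): R0 −= (-5/3)R2 → (1, 0, 0, -20/33, -2/33)
  clear (1,2): R1 −= (-2/3)R2 → (0, 1, 0, -52/33, 8/33)
  clear (3,2): R3 −= (-20/3)R2 → (0, 0, 0, -45/11, 1/11)
pivot(3,3)=-45/11: scale R3 → (0, 0, 0, 1, -1/45)
  clear (0,3): R0 −= (-20/33)R3 → (1, 0, 0, 0, -2/27)
  clear (1,3): R1 −= (-52/33)R3 → (0, 1, 0, 0, 28/135)
  clear (2,3): R2 −= (-4/11)R3 → (0, 0, 1, 0, -29/45)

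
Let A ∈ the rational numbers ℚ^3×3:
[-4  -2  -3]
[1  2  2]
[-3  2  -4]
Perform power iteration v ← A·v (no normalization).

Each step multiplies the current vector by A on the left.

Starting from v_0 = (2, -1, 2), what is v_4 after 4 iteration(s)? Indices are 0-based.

v_0 = (2, -1, 2).
v_1 = A·v_0 = (-12, 4, -16).
v_2 = A·v_1 = (88, -36, 108).
v_3 = A·v_2 = (-604, 232, -768).
v_4 = A·v_3 = (4256, -1676, 5348).

v_4 = (4256, -1676, 5348)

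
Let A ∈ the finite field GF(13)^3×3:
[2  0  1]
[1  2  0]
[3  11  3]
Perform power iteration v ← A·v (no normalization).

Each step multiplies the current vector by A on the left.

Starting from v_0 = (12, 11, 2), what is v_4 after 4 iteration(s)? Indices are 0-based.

v_4 = (3, 6, 4)

v_0 = (12, 11, 2).
v_1 = A·v_0 = (0, 8, 7).
v_2 = A·v_1 = (7, 3, 5).
v_3 = A·v_2 = (6, 0, 4).
v_4 = A·v_3 = (3, 6, 4).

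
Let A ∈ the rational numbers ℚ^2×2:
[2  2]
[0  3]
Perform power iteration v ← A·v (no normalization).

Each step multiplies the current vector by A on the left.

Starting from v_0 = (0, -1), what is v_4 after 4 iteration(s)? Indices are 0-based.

v_0 = (0, -1).
v_1 = A·v_0 = (-2, -3).
v_2 = A·v_1 = (-10, -9).
v_3 = A·v_2 = (-38, -27).
v_4 = A·v_3 = (-130, -81).

v_4 = (-130, -81)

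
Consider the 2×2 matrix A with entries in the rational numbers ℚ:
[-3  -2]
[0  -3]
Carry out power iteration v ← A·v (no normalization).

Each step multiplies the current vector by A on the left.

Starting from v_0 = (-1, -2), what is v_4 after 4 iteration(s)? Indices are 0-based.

v_0 = (-1, -2).
v_1 = A·v_0 = (7, 6).
v_2 = A·v_1 = (-33, -18).
v_3 = A·v_2 = (135, 54).
v_4 = A·v_3 = (-513, -162).

v_4 = (-513, -162)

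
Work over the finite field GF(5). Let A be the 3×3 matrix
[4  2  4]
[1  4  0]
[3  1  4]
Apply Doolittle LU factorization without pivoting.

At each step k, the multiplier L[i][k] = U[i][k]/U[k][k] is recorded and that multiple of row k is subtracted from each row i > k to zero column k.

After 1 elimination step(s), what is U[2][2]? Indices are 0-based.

U[2][2] = 1

k=0: U[0][0]=4
  eliminate (1,0): mult=4, new row 1: (0, 1, 4); set L[1][0]=4
  eliminate (2,0): mult=2, new row 2: (0, 2, 1); set L[2][0]=2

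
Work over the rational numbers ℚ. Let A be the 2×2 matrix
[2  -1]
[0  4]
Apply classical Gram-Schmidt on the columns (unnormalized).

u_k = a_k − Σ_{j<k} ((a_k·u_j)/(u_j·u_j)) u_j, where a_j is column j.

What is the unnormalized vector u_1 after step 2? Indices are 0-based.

Step 1: u_0 = a_0 = (2, 0).
Step 2: u_1 = a_1 − (-1/2)·u_0 = (0, 4).

u_1 = (0, 4)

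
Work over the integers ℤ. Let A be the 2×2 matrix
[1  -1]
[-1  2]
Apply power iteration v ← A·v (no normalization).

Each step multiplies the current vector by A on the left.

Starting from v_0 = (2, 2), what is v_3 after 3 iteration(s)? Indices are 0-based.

v_0 = (2, 2).
v_1 = A·v_0 = (0, 2).
v_2 = A·v_1 = (-2, 4).
v_3 = A·v_2 = (-6, 10).

v_3 = (-6, 10)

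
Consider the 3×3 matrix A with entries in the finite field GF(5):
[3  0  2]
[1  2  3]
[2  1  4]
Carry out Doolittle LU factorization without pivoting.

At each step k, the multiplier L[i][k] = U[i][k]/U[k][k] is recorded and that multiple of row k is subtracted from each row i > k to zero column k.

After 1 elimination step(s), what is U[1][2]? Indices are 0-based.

Step 1: pivot at (0,0) is 3.
  row1 ← row1 − (2)·row0  ⇒  L[1][0]=2, U row1=(0, 2, 4)
  row2 ← row2 − (4)·row0  ⇒  L[2][0]=4, U row2=(0, 1, 1)

U[1][2] = 4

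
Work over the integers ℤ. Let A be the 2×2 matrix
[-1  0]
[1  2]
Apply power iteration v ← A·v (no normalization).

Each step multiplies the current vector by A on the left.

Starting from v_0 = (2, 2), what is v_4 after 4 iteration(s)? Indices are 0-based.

v_4 = (2, 42)

v_0 = (2, 2).
v_1 = A·v_0 = (-2, 6).
v_2 = A·v_1 = (2, 10).
v_3 = A·v_2 = (-2, 22).
v_4 = A·v_3 = (2, 42).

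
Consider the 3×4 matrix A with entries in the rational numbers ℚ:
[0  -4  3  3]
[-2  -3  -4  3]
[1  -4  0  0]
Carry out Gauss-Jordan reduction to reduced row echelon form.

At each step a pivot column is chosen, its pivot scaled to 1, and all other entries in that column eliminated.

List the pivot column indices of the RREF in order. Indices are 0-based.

pivot columns: 0, 1, 2

[1] R0 <-> R1
[1] R0 /= -2  ⇒  (1, 3/2, 2, -3/2)
     R2 -= 1·R0  ⇒  (0, -11/2, -2, 3/2)
[2] R1 /= -4  ⇒  (0, 1, -3/4, -3/4)
     R0 -= 3/2·R1  ⇒  (1, 0, 25/8, -3/8)
     R2 -= -11/2·R1  ⇒  (0, 0, -49/8, -21/8)
[3] R2 /= -49/8  ⇒  (0, 0, 1, 3/7)
     R0 -= 25/8·R2  ⇒  (1, 0, 0, -12/7)
     R1 -= -3/4·R2  ⇒  (0, 1, 0, -3/7)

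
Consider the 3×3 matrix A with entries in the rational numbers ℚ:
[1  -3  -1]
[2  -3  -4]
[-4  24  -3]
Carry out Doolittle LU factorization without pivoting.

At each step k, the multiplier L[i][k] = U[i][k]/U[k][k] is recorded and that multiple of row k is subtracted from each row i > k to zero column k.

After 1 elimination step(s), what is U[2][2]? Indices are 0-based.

U[2][2] = -7

k=0: U[0][0]=1
  eliminate (1,0): mult=2, new row 1: (0, 3, -2); set L[1][0]=2
  eliminate (2,0): mult=-4, new row 2: (0, 12, -7); set L[2][0]=-4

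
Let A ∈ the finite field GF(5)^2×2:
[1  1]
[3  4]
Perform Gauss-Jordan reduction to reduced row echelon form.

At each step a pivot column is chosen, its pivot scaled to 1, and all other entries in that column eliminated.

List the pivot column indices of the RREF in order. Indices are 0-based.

pivot(0,0)=1: scale R0 → (1, 1)
  clear (1,0): R1 −= (3)R0 → (0, 1)
pivot(1,1)=1: scale R1 → (0, 1)
  clear (0,1): R0 −= (1)R1 → (1, 0)

pivot columns: 0, 1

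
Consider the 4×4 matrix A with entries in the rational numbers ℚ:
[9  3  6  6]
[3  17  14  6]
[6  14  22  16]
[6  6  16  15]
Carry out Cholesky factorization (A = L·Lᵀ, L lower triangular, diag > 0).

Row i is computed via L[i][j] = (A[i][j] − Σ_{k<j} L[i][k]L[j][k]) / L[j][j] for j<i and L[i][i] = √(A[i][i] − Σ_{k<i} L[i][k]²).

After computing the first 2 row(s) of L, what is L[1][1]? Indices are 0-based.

L[1][1] = 4

Step 1: L[0][0] = √(9) = 3.
  L[1][0] = (3) / L[0][0] = 1.
Step 2: L[1][1] = √(16) = 4.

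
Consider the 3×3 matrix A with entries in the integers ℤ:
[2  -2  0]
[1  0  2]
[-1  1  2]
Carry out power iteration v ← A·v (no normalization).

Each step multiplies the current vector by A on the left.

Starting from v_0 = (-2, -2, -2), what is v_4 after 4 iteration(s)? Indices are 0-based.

v_4 = (112, -56, -152)

v_0 = (-2, -2, -2).
v_1 = A·v_0 = (0, -6, -4).
v_2 = A·v_1 = (12, -8, -14).
v_3 = A·v_2 = (40, -16, -48).
v_4 = A·v_3 = (112, -56, -152).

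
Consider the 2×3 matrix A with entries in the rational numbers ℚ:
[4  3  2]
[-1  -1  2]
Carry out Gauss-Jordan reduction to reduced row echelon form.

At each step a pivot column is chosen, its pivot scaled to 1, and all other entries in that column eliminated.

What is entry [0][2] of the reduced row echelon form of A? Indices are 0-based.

pivot(0,0)=4: scale R0 → (1, 3/4, 1/2)
  clear (1,0): R1 −= (-1)R0 → (0, -1/4, 5/2)
pivot(1,1)=-1/4: scale R1 → (0, 1, -10)
  clear (0,1): R0 −= (3/4)R1 → (1, 0, 8)

M[0][2] = 8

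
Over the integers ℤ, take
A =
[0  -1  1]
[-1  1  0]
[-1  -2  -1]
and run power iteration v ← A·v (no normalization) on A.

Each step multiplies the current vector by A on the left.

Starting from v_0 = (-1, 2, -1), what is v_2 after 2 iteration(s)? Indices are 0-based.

v_2 = (-5, 6, -1)

v_0 = (-1, 2, -1).
v_1 = A·v_0 = (-3, 3, -2).
v_2 = A·v_1 = (-5, 6, -1).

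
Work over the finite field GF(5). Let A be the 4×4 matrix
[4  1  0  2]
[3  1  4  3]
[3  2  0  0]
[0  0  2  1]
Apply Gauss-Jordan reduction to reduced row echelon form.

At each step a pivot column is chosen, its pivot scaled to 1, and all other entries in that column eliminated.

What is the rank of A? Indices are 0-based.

rank = 4

pivot(0,0)=4: scale R0 → (1, 4, 0, 3)
  clear (1,0): R1 −= (3)R0 → (0, 4, 4, 4)
  clear (2,0): R2 −= (3)R0 → (0, 0, 0, 1)
pivot(1,1)=4: scale R1 → (0, 1, 1, 1)
  clear (0,1): R0 −= (4)R1 → (1, 0, 1, 4)
pivot(2,2): swap R2↔R3
pivot(2,2)=2: scale R2 → (0, 0, 1, 3)
  clear (0,2): R0 −= (1)R2 → (1, 0, 0, 1)
  clear (1,2): R1 −= (1)R2 → (0, 1, 0, 3)
pivot(3,3)=1: scale R3 → (0, 0, 0, 1)
  clear (0,3): R0 −= (1)R3 → (1, 0, 0, 0)
  clear (1,3): R1 −= (3)R3 → (0, 1, 0, 0)
  clear (2,3): R2 −= (3)R3 → (0, 0, 1, 0)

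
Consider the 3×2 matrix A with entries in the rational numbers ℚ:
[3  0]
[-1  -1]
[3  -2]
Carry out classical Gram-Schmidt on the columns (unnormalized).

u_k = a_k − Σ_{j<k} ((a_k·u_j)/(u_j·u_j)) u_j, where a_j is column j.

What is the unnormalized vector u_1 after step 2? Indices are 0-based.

Step 1: u_0 = a_0 = (3, -1, 3).
Step 2: u_1 = a_1 − (-5/19)·u_0 = (15/19, -24/19, -23/19).

u_1 = (15/19, -24/19, -23/19)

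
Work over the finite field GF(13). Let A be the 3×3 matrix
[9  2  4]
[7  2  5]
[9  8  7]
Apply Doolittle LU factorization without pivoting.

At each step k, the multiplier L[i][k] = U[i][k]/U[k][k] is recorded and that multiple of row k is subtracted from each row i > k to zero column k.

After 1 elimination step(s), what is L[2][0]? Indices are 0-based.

k=0: U[0][0]=9
  eliminate (1,0): mult=8, new row 1: (0, 12, 12); set L[1][0]=8
  eliminate (2,0): mult=1, new row 2: (0, 6, 3); set L[2][0]=1

L[2][0] = 1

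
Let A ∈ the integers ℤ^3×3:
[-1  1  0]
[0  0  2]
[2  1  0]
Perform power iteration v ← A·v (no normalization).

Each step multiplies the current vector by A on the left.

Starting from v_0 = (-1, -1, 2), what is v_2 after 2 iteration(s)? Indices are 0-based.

v_2 = (4, -6, 4)

v_0 = (-1, -1, 2).
v_1 = A·v_0 = (0, 4, -3).
v_2 = A·v_1 = (4, -6, 4).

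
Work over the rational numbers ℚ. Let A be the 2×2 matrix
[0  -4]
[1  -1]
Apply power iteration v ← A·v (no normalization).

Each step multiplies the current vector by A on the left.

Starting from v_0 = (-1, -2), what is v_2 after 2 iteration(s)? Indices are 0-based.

v_2 = (-4, 7)

v_0 = (-1, -2).
v_1 = A·v_0 = (8, 1).
v_2 = A·v_1 = (-4, 7).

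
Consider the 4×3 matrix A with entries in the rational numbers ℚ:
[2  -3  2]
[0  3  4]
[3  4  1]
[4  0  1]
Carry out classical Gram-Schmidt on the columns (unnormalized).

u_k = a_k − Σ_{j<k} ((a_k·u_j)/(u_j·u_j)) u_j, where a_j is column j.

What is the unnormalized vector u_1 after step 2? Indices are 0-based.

u_1 = (-99/29, 3, 98/29, -24/29)

Step 1: u_0 = a_0 = (2, 0, 3, 4).
Step 2: u_1 = a_1 − (6/29)·u_0 = (-99/29, 3, 98/29, -24/29).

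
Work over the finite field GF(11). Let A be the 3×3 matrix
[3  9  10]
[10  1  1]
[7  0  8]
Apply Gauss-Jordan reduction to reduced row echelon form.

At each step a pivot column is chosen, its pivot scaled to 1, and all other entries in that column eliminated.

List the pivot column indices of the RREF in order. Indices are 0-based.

step 1: normalize row 0 (÷3) = (1, 3, 7)
  row 1: subtract 10×row0 = (0, 4, 8)
  row 2: subtract 7×row0 = (0, 1, 3)
step 2: normalize row 1 (÷4) = (0, 1, 2)
  row 0: subtract 3×row1 = (1, 0, 1)
  row 2: subtract 1×row1 = (0, 0, 1)
step 3: normalize row 2 (÷1) = (0, 0, 1)
  row 0: subtract 1×row2 = (1, 0, 0)
  row 1: subtract 2×row2 = (0, 1, 0)

pivot columns: 0, 1, 2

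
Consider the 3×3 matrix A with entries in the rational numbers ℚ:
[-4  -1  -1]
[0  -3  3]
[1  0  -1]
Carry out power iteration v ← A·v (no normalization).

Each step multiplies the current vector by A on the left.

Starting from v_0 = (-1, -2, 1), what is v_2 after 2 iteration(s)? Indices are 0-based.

v_2 = (-27, -33, 7)

v_0 = (-1, -2, 1).
v_1 = A·v_0 = (5, 9, -2).
v_2 = A·v_1 = (-27, -33, 7).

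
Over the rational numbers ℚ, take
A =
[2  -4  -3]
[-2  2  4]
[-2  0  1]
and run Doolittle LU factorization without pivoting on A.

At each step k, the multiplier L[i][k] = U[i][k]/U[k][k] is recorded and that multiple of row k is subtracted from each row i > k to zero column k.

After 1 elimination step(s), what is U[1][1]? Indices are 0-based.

U[1][1] = -2

Step 1: pivot at (0,0) is 2.
  row1 ← row1 − (-1)·row0  ⇒  L[1][0]=-1, U row1=(0, -2, 1)
  row2 ← row2 − (-1)·row0  ⇒  L[2][0]=-1, U row2=(0, -4, -2)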